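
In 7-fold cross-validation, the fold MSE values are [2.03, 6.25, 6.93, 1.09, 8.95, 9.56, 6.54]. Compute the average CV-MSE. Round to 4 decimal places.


Add all fold MSEs: 41.3500.
Divide by k = 7: 41.3500/7 = 5.9071.

5.9071


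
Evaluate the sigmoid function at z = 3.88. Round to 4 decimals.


Compute exp(-3.8800) = 0.0207.
Sigmoid = 1 / (1 + 0.0207) = 1 / 1.0207 = 0.9798.

0.9798


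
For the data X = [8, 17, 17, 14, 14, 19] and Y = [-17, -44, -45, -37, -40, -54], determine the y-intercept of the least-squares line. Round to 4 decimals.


Compute b1 = -3.1737 from the OLS formula.
With xbar = 14.8333 and ybar = -39.5000, the intercept is:
b0 = -39.5000 - -3.1737 * 14.8333 = 7.5768.

7.5768


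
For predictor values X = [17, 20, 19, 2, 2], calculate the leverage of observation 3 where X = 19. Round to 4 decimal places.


n = 5, xbar = 12.0000.
SXX = sum((xi - xbar)^2) = 338.0000.
h = 1/5 + (19 - 12.0000)^2 / 338.0000 = 0.3450.

0.3450


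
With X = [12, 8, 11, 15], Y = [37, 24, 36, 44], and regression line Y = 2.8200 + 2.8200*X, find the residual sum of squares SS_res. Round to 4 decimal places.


Predicted values from Y = 2.8200 + 2.8200*X.
Residuals: [0.3400, -1.3800, 2.1600, -1.1200].
SSres = 7.9400.

7.9400


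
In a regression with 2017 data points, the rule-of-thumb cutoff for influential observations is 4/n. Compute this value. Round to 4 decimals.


The threshold is 4/n.
4/2017 = 0.0020.

0.0020


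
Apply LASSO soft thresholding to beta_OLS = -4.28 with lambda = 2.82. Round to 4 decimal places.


Check: |-4.28| = 4.28 vs lambda = 2.82.
Since |beta| > lambda, coefficient = sign(beta)*(|beta| - lambda) = -1.4600.
Soft-thresholded coefficient = -1.4600.

-1.4600


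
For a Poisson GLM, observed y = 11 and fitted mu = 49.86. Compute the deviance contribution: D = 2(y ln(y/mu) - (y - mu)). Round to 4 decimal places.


y/mu = 11/49.86 = 0.220618 (approx.), and ln(11/49.86) = -1.511324.
y * ln(y/mu) = 11 * -1.511324 = -16.624564.
y - mu = -38.86.
D = 2 * (-16.624564 - -38.86) = 44.470872, which rounds to 44.4709.

44.4709


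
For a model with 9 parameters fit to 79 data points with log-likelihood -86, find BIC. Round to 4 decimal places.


Compute k*ln(n) = 9*ln(79) = 9*4.369448 = 39.325032.
Then -2*loglik = 172.
BIC = 39.325032 + 172 = 211.325032, which rounds to 211.3250.

211.3250


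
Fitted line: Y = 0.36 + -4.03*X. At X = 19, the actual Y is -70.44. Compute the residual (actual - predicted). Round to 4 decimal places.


Predicted = 0.36 + -4.03 * 19 = -76.2100.
Residual = -70.44 - -76.2100 = 5.7700.

5.7700


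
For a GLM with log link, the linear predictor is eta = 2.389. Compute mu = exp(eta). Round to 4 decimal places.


The inverse log link gives:
mu = exp(2.389) = 10.9026.

10.9026


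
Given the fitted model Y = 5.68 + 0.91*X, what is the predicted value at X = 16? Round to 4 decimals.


Plug X = 16 into Y = 5.68 + 0.91*X:
Y = 5.68 + 14.5600 = 20.2400.

20.2400


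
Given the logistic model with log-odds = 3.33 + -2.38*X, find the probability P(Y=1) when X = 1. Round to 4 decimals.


Linear predictor: z = 3.33 + -2.38 * 1 = 0.9500.
P = 1/(1 + exp(-0.9500)) = 1/(1 + 0.3867) = 0.7211.

0.7211


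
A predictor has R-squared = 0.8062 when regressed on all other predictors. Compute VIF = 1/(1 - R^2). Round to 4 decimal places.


VIF = 1 / (1 - 0.8062).
= 1 / 0.1938 = 5.1600.

5.1600


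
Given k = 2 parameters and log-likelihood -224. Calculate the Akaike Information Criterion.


Compute:
2k = 2*2 = 4.
-2*loglik = -2*(-224) = 448.
AIC = 4 + 448 = 452.

452


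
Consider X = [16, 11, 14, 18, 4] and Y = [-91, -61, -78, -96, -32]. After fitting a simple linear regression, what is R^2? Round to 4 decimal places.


Fit the OLS line: b0 = -11.9614, b1 = -4.7332.
SSres = 22.7164.
SStot = 2693.2000.
R^2 = 1 - 22.7164/2693.2000 = 0.9916.

0.9916


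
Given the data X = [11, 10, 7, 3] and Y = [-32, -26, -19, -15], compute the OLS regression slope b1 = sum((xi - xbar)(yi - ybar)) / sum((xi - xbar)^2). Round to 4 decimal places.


The sample means are xbar = 7.7500 and ybar = -23.0000.
Compute S_xx = 38.7500 and S_xy = -77.0000.
Slope b1 = S_xy / S_xx = -77.0000 / 38.7500 = -1.9871.

-1.9871


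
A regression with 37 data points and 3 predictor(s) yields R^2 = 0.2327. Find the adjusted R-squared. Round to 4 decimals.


Using the formula:
(1 - 0.2327) = 0.7673.
Multiply by 36/33: 0.7673 * 36 = 27.6228, then 27.6228 / 33 = 0.8371.
Adj R^2 = 1 - 0.8371 = 0.1629.

0.1629


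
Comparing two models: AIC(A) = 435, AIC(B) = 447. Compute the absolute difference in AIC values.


Absolute difference = |435 - 447| = 12.
The model with lower AIC (A) is preferred.

12


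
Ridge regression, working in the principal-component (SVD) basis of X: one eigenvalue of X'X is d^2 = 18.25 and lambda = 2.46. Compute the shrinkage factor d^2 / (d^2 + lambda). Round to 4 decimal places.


d^2 + lambda = 18.25 + 2.46 = 20.7100.
Shrinkage factor = 18.25/20.7100 = 0.8812.

0.8812


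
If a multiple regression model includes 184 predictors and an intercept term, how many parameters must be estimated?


Total coefficients = number of predictors + 1 (for the intercept).
= 184 + 1 = 185.

185


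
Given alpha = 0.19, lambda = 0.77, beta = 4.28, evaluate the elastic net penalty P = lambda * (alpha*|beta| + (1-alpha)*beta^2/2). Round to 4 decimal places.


Compute:
L1 = 0.19 * 4.28 = 0.8132.
L2 = 0.81 * 4.28^2 / 2 = 7.4190.
Penalty = 0.77 * (0.8132 + 7.4190) = 6.3388.

6.3388


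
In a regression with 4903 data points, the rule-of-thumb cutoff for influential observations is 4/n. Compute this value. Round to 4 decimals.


Cook's distance cutoff = 4/n = 4/4903.
= 0.0008.

0.0008


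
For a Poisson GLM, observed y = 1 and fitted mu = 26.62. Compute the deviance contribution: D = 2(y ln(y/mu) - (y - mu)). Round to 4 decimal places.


y/mu = 1/26.62 = 0.037566 (approx.), and ln(1/26.62) = -3.281663.
y * ln(y/mu) = 1 * -3.281663 = -3.281663.
y - mu = -25.62.
D = 2 * (-3.281663 - -25.62) = 44.676674, which rounds to 44.6767.

44.6767


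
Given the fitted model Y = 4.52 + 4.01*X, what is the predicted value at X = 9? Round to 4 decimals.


Substitute X = 9 into the equation:
Y = 4.52 + 4.01 * 9 = 4.52 + 36.0900 = 40.6100.

40.6100


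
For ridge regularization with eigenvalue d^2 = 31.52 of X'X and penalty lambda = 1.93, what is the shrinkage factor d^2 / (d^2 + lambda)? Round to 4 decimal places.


Denominator = d^2 + lambda = 31.52 + 1.93 = 33.4500.
Shrinkage = 31.52 / 33.4500 = 0.9423.

0.9423


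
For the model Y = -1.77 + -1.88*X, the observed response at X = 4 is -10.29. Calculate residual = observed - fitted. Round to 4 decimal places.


Fitted value at X = 4 is yhat = -1.77 + -1.88*4 = -9.2900.
Residual = -10.29 - -9.2900 = -1.0000.

-1.0000


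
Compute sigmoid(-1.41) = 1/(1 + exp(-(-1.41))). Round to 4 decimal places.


exp(1.4100) = 4.0960.
1 + exp(-z) = 5.0960.
sigmoid = 1/5.0960 = 0.1962.

0.1962


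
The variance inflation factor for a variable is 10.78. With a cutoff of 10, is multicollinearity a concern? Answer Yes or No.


Check: VIF = 10.78 vs threshold = 10.
Since 10.78 >= 10, the answer is Yes.

Yes


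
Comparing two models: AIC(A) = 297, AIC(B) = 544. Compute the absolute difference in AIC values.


Absolute difference = |297 - 544| = 247.
The model with lower AIC (A) is preferred.

247


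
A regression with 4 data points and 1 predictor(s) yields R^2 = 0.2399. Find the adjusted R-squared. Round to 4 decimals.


Using the formula:
(1 - 0.2399) = 0.7601.
Multiply by 3/2: 0.7601 * 3 = 2.2803, then 2.2803 / 2 = 1.1402.
Adj R^2 = 1 - 1.1402 = -0.1402.

-0.1402


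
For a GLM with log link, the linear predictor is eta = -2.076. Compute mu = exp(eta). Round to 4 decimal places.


mu = exp(eta) = exp(-2.076).
= 0.1254.

0.1254


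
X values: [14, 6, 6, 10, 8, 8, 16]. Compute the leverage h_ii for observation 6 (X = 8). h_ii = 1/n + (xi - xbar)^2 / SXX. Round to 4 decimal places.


n = 7, xbar = 9.7143.
SXX = sum((xi - xbar)^2) = 91.4286.
h = 1/7 + (8 - 9.7143)^2 / 91.4286 = 0.1750.

0.1750


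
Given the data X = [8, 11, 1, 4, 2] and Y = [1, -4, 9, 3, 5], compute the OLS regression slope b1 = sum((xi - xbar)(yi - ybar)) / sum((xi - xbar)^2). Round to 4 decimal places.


The sample means are xbar = 5.2000 and ybar = 2.8000.
Compute S_xx = 70.8000 and S_xy = -77.8000.
Slope b1 = S_xy / S_xx = -77.8000 / 70.8000 = -1.0989.

-1.0989


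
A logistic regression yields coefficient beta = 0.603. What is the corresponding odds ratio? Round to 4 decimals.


Odds ratio = exp(beta) = exp(0.603).
= 1.8276.

1.8276


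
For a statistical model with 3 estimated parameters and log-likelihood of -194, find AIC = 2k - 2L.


Compute:
2k = 2*3 = 6.
-2*loglik = -2*(-194) = 388.
AIC = 6 + 388 = 394.

394


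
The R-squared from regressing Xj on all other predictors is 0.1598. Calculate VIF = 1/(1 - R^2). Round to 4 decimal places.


Denominator: 1 - 0.1598 = 0.8402.
VIF = 1 / 0.8402 = 1.1902.

1.1902


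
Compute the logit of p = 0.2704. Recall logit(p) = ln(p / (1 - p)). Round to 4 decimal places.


1 - p = 0.7296.
p/(1-p) = 0.3706.
logit = ln(0.3706) = -0.9926.

-0.9926


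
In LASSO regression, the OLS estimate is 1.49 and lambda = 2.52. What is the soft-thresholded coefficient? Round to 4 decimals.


Absolute value: |1.49| = 1.49.
Compare to lambda = 2.52.
Since |beta| <= lambda, the coefficient is set to 0.

0.0000


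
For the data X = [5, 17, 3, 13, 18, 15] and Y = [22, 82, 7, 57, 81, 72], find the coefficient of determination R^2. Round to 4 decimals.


The fitted line is Y = -5.7452 + 5.0066*X.
SSres = 43.3245, SStot = 5077.5000.
R^2 = 1 - SSres/SStot = 0.9915.

0.9915


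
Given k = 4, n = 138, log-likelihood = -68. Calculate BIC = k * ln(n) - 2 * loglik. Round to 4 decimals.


Compute k*ln(n) = 4*ln(138) = 4*4.927254 = 19.709016.
Then -2*loglik = 136.
BIC = 19.709016 + 136 = 155.709016, which rounds to 155.7090.

155.7090


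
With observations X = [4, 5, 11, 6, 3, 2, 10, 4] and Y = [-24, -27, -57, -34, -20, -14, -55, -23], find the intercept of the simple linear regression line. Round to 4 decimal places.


Compute b1 = -4.9171 from the OLS formula.
With xbar = 5.6250 and ybar = -31.7500, the intercept is:
b0 = -31.7500 - -4.9171 * 5.6250 = -4.0914.

-4.0914


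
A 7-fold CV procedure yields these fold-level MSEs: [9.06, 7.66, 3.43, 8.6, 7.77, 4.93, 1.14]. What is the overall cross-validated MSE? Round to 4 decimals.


Add all fold MSEs: 42.5900.
Divide by k = 7: 42.5900/7 = 6.0843.

6.0843


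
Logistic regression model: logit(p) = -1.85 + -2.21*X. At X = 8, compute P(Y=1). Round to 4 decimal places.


z = -1.85 + -2.21 * 8 = -19.5300.
Sigmoid: P = 1 / (1 + exp(19.5300)) = 0.0000.

0.0000


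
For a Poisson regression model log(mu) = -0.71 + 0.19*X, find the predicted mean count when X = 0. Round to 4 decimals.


Compute eta = -0.71 + 0.19 * 0 = -0.7100.
Apply inverse link: mu = e^-0.7100 = 0.4916.

0.4916


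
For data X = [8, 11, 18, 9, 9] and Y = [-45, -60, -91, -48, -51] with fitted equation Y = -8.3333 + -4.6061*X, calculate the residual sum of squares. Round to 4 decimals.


Compute predicted values, then residuals = yi - yhat_i.
Residuals: [0.1821, -0.9996, 0.2431, 1.7882, -1.2118].
SSres = sum(residual^2) = 5.7576.

5.7576


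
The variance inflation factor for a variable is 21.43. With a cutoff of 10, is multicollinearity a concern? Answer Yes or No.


Check: VIF = 21.43 vs threshold = 10.
Since 21.43 >= 10, the answer is Yes.

Yes


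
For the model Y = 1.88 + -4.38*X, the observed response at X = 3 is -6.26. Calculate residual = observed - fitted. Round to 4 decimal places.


Predicted = 1.88 + -4.38 * 3 = -11.2600.
Residual = -6.26 - -11.2600 = 5.0000.

5.0000


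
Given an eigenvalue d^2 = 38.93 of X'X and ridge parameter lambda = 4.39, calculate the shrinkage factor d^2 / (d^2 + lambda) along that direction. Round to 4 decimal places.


Compute the denominator: 38.93 + 4.39 = 43.3200.
Shrinkage factor = 38.93 / 43.3200 = 0.8987.

0.8987


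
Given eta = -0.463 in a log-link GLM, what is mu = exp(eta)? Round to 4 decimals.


mu = exp(eta) = exp(-0.463).
= 0.6294.

0.6294


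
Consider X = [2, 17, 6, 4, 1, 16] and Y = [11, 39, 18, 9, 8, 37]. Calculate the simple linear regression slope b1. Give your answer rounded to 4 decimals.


First compute the means: xbar = 7.6667, ybar = 20.3333.
Then S_xx = sum((xi - xbar)^2) = 249.3333.
S_xy = sum((xi - xbar)(yi - ybar)) = 493.6667.
b1 = S_xy / S_xx = 493.6667 / 249.3333 = 1.9799.

1.9799


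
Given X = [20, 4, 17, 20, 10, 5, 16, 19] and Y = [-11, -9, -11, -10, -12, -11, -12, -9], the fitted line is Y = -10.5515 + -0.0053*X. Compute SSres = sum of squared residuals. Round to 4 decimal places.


For each point, residual = actual - predicted.
Residuals: [-0.3425, 1.5727, -0.3584, 0.6575, -1.3955, -0.4220, -1.3637, 1.6522].
Sum of squared residuals = 9.8664.

9.8664


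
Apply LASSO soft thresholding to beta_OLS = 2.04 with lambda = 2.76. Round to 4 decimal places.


|beta_OLS| = 2.04.
lambda = 2.76.
Since |beta| <= lambda, the coefficient is set to 0.
Result = 0.0000.

0.0000


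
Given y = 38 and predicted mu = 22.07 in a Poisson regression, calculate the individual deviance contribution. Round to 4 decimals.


Compute y*ln(y/mu) = 38*ln(38/22.07) = 38*0.543367 = 20.647946.
y - mu = 15.93.
D = 2*(20.647946 - (15.93)) = 9.435892, which rounds to 9.4359.

9.4359


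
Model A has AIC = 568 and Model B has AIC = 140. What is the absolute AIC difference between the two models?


|AIC_A - AIC_B| = |568 - 140| = 428.
Model B is preferred (lower AIC).

428


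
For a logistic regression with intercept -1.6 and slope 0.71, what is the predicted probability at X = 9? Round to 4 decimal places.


z = -1.6 + 0.71 * 9 = 4.7900.
Sigmoid: P = 1 / (1 + exp(-4.7900)) = 0.9918.

0.9918


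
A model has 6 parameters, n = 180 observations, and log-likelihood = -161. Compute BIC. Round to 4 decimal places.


k * ln(n) = 6 * ln(180) = 6 * 5.192957 = 31.157742.
-2 * loglik = -2 * (-161) = 322.
BIC = 31.157742 + 322 = 353.157742, which rounds to 353.1577.

353.1577


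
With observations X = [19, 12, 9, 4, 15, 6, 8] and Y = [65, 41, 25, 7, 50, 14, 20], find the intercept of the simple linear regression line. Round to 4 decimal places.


The slope is b1 = 3.9759.
Sample means are xbar = 10.4286 and ybar = 31.7143.
Intercept: b0 = 31.7143 - (3.9759)(10.4286) = -9.7483.

-9.7483


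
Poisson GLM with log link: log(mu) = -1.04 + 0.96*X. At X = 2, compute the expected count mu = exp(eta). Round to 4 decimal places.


Linear predictor: eta = -1.04 + (0.96)(2) = 0.8800.
Expected count: mu = exp(0.8800) = 2.4109.

2.4109


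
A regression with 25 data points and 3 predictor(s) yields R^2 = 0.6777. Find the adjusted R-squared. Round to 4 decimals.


Using the formula:
(1 - 0.6777) = 0.3223.
Multiply by 24/21: 0.3223 * 24 = 7.7352, then 7.7352 / 21 = 0.3683.
Adj R^2 = 1 - 0.3683 = 0.6317.

0.6317


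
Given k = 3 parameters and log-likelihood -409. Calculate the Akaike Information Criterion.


Compute:
2k = 2*3 = 6.
-2*loglik = -2*(-409) = 818.
AIC = 6 + 818 = 824.

824


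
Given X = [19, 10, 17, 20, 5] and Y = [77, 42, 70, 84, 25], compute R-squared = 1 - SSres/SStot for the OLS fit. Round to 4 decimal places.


The fitted line is Y = 4.5707 + 3.8753*X.
SSres = 8.2062, SStot = 2513.2000.
R^2 = 1 - SSres/SStot = 0.9967.

0.9967


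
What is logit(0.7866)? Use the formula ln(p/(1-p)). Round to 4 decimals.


The odds are p/(1-p) = 0.7866 / 0.2134 = 3.6860.
logit(p) = ln(3.6860) = 1.3046.

1.3046


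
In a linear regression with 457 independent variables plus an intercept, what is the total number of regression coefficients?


Each predictor gets one coefficient, plus one intercept.
Total parameters = 457 + 1 = 458.

458


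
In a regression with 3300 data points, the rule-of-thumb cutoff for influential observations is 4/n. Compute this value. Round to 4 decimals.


Using the rule of thumb:
Threshold = 4 / 3300 = 0.0012.

0.0012


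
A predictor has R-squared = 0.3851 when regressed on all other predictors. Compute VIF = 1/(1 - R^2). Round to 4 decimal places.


Using VIF = 1/(1 - R^2_j):
1 - 0.3851 = 0.6149.
VIF = 1.6263.

1.6263


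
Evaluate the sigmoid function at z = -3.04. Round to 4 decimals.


First, exp(3.0400) = 20.9052.
Then sigma(z) = 1/(1 + 20.9052) = 0.0457.

0.0457


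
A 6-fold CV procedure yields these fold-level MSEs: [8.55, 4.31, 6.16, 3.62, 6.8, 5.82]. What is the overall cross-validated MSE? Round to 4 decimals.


Add all fold MSEs: 35.2600.
Divide by k = 6: 35.2600/6 = 5.8767.

5.8767


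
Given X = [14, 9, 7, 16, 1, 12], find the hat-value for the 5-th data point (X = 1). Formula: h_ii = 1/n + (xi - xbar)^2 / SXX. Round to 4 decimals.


Compute xbar = 9.8333 with n = 6 observations.
SXX = 146.8333.
Leverage = 1/6 + (1 - 9.8333)^2/146.8333 = 0.6981.

0.6981


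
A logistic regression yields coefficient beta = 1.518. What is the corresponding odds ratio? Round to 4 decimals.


Odds ratio = exp(beta) = exp(1.518).
= 4.5631.

4.5631


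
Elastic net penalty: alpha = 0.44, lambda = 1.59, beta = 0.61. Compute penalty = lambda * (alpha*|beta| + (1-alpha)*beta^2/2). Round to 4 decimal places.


alpha * |beta| = 0.44 * 0.61 = 0.2684.
(1-alpha) * beta^2/2 = 0.56 * 0.3721/2 = 0.1042.
Total = 1.59 * (0.2684 + 0.1042) = 0.5924.

0.5924


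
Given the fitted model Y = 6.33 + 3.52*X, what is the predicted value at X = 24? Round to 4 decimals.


Predicted value:
Y = 6.33 + (3.52)(24) = 6.33 + 84.4800 = 90.8100.

90.8100


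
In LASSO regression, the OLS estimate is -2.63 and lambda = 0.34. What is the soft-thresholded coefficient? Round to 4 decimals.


Check: |-2.63| = 2.63 vs lambda = 0.34.
Since |beta| > lambda, coefficient = sign(beta)*(|beta| - lambda) = -2.2900.
Soft-thresholded coefficient = -2.2900.

-2.2900


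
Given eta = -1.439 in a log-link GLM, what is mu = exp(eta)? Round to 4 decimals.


mu = exp(eta) = exp(-1.439).
= 0.2372.

0.2372


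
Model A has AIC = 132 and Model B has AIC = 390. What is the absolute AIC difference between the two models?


Absolute difference = |132 - 390| = 258.
The model with lower AIC (A) is preferred.

258


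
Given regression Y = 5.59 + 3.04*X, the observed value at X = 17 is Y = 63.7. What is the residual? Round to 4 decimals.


Fitted value at X = 17 is yhat = 5.59 + 3.04*17 = 57.2700.
Residual = 63.7 - 57.2700 = 6.4300.

6.4300


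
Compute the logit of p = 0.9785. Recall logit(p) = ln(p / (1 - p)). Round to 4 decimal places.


The odds are p/(1-p) = 0.9785 / 0.0215 = 45.5116.
logit(p) = ln(45.5116) = 3.8180.

3.8180


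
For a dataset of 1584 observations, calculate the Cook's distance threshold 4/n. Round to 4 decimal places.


Using the rule of thumb:
Threshold = 4 / 1584 = 0.0025.

0.0025


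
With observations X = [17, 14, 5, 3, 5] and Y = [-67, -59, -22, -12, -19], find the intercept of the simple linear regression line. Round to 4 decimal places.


The slope is b1 = -4.0230.
Sample means are xbar = 8.8000 and ybar = -35.8000.
Intercept: b0 = -35.8000 - (-4.0230)(8.8000) = -0.3980.

-0.3980


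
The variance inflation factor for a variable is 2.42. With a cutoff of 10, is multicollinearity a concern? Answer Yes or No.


The threshold is 10.
VIF = 2.42 is < 10.
Multicollinearity indication: No.

No


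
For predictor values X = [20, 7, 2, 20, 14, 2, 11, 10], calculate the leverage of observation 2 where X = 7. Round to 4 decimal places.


n = 8, xbar = 10.7500.
SXX = sum((xi - xbar)^2) = 349.5000.
h = 1/8 + (7 - 10.7500)^2 / 349.5000 = 0.1652.

0.1652


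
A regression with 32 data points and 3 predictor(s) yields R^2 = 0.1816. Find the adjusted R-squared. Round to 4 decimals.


Plug in: Adj R^2 = 1 - (1 - 0.1816) * 31/28.
= 1 - 0.8184 * 31/28
= 1 - 25.3704 / 28
= 1 - 0.9061 = 0.0939.

0.0939


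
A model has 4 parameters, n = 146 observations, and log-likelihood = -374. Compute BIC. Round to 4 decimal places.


Compute k*ln(n) = 4*ln(146) = 4*4.983607 = 19.934428.
Then -2*loglik = 748.
BIC = 19.934428 + 748 = 767.934428, which rounds to 767.9344.

767.9344


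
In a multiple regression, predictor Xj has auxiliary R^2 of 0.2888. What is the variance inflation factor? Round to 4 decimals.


Using VIF = 1/(1 - R^2_j):
1 - 0.2888 = 0.7112.
VIF = 1.4061.

1.4061


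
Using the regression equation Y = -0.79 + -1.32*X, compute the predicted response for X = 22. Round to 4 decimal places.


Plug X = 22 into Y = -0.79 + -1.32*X:
Y = -0.79 + -29.0400 = -29.8300.

-29.8300


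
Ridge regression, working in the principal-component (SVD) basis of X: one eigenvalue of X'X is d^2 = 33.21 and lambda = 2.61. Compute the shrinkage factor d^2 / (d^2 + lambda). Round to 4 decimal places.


Compute the denominator: 33.21 + 2.61 = 35.8200.
Shrinkage factor = 33.21 / 35.8200 = 0.9271.

0.9271


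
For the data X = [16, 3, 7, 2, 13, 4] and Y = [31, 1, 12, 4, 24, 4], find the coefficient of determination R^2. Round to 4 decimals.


Fit the OLS line: b0 = -3.1490, b1 = 2.1088.
SSres = 15.3756.
SStot = 751.3333.
R^2 = 1 - 15.3756/751.3333 = 0.9795.

0.9795


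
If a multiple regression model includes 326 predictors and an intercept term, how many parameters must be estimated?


Including the intercept, the model has 326 predictor coefficients + 1 intercept.
Total = 327.

327


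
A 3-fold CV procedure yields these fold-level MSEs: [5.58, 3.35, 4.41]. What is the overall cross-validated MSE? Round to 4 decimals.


Add all fold MSEs: 13.3400.
Divide by k = 3: 13.3400/3 = 4.4467.

4.4467


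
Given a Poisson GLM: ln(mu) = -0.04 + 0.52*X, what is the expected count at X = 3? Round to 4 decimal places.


Compute eta = -0.04 + 0.52 * 3 = 1.5200.
Apply inverse link: mu = e^1.5200 = 4.5722.

4.5722


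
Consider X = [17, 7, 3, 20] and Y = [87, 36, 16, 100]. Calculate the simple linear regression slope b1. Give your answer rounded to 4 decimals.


The sample means are xbar = 11.7500 and ybar = 59.7500.
Compute S_xx = 194.7500 and S_xy = 970.7500.
Slope b1 = S_xy / S_xx = 970.7500 / 194.7500 = 4.9846.

4.9846


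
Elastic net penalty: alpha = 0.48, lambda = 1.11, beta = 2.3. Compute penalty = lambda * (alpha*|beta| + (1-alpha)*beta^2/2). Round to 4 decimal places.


Compute:
L1 = 0.48 * 2.3 = 1.1040.
L2 = 0.52 * 2.3^2 / 2 = 1.3754.
Penalty = 1.11 * (1.1040 + 1.3754) = 2.7521.

2.7521


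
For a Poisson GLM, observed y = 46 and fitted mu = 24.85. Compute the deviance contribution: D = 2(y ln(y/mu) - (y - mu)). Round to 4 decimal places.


y/mu = 46/24.85 = 1.851107 (approx.), and ln(46/24.85) = 0.615784.
y * ln(y/mu) = 46 * 0.615784 = 28.326064.
y - mu = 21.15.
D = 2 * (28.326064 - 21.15) = 14.352128, which rounds to 14.3521.

14.3521


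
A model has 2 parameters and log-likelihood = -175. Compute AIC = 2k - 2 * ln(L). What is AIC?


AIC = 2*2 - 2*(-175).
= 4 + 350 = 354.

354


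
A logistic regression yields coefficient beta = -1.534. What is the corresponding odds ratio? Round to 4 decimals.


Odds ratio = exp(beta) = exp(-1.534).
= 0.2157.

0.2157


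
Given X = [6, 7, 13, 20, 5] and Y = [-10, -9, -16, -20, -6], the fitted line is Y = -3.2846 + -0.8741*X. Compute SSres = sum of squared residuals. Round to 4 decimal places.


Predicted values from Y = -3.2846 + -0.8741*X.
Residuals: [-1.4708, 0.4033, -1.3521, 0.7666, 1.6551].
SSres = 7.4811.

7.4811


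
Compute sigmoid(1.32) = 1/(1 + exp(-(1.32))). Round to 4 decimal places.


exp(-1.3200) = 0.2671.
1 + exp(-z) = 1.2671.
sigmoid = 1/1.2671 = 0.7892.

0.7892


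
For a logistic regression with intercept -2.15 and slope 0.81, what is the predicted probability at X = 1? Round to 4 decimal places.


Compute z = -2.15 + (0.81)(1) = -1.3400.
exp(-z) = 3.8190.
P = 1/(1 + 3.8190) = 0.2075.

0.2075


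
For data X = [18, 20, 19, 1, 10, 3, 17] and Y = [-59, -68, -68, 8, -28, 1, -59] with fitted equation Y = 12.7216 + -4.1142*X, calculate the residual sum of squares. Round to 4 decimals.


For each point, residual = actual - predicted.
Residuals: [2.3340, 1.5624, -2.5518, -0.6074, 0.4204, 0.6210, -1.7802].
Sum of squared residuals = 18.5008.

18.5008


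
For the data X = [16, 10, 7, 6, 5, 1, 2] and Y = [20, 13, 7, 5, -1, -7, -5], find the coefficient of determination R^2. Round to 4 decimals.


Fit the OLS line: b0 = -8.0487, b1 = 1.8796.
SSres = 22.6039.
SStot = 571.7143.
R^2 = 1 - 22.6039/571.7143 = 0.9605.

0.9605


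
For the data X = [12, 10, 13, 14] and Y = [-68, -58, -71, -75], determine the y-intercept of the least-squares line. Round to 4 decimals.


First find the slope: b1 = -4.2286.
Means: xbar = 12.2500, ybar = -68.0000.
b0 = ybar - b1 * xbar = -68.0000 - -4.2286 * 12.2500 = -16.2000.

-16.2000


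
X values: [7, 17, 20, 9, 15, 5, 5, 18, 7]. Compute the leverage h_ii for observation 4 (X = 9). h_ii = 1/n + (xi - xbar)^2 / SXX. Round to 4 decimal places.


n = 9, xbar = 11.4444.
SXX = sum((xi - xbar)^2) = 288.2222.
h = 1/9 + (9 - 11.4444)^2 / 288.2222 = 0.1318.

0.1318


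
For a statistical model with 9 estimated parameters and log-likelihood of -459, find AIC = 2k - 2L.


Compute:
2k = 2*9 = 18.
-2*loglik = -2*(-459) = 918.
AIC = 18 + 918 = 936.

936


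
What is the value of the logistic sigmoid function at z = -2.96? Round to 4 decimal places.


First, exp(2.9600) = 19.2980.
Then sigma(z) = 1/(1 + 19.2980) = 0.0493.

0.0493


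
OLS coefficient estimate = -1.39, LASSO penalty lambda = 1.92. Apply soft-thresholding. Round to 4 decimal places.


Check: |-1.39| = 1.39 vs lambda = 1.92.
Since |beta| <= lambda, the coefficient is set to 0.
Soft-thresholded coefficient = 0.0000.

0.0000


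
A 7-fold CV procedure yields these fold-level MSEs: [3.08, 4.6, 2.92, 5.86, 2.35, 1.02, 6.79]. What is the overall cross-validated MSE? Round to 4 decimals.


Total MSE across folds = 26.6200.
CV-MSE = 26.6200/7 = 3.8029.

3.8029


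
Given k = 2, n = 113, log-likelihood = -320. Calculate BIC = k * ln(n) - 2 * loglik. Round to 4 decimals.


k * ln(n) = 2 * ln(113) = 2 * 4.727388 = 9.454776.
-2 * loglik = -2 * (-320) = 640.
BIC = 9.454776 + 640 = 649.454776, which rounds to 649.4548.

649.4548


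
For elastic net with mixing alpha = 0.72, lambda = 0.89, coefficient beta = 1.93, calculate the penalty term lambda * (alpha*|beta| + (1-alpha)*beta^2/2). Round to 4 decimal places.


L1 component = 0.72 * |1.93| = 1.3896.
L2 component = 0.28 * 1.93^2 / 2 = 0.5215.
Penalty = 0.89 * (1.3896 + 0.5215) = 0.89 * 1.9111 = 1.7009.

1.7009


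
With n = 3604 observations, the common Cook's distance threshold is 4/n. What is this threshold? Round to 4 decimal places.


The threshold is 4/n.
4/3604 = 0.0011.

0.0011


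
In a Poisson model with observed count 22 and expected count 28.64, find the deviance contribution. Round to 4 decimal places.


Compute y*ln(y/mu) = 22*ln(22/28.64) = 22*-0.263762 = -5.802764.
y - mu = -6.64.
D = 2*(-5.802764 - (-6.64)) = 1.674472, which rounds to 1.6745.

1.6745


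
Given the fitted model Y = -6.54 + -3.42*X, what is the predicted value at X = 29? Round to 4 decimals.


Plug X = 29 into Y = -6.54 + -3.42*X:
Y = -6.54 + -99.1800 = -105.7200.

-105.7200


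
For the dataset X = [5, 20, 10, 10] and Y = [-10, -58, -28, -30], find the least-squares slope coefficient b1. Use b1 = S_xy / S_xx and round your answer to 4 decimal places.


Calculate xbar = 11.2500, ybar = -31.5000.
S_xx = 118.7500, S_xy = -372.5000.
Using b1 = S_xy / S_xx = -372.5000 / 118.7500, we get b1 = -3.1368.

-3.1368


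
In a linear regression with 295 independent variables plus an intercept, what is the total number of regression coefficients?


Total coefficients = number of predictors + 1 (for the intercept).
= 295 + 1 = 296.

296


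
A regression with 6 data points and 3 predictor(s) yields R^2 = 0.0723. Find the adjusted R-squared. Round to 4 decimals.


Using the formula:
(1 - 0.0723) = 0.9277.
Multiply by 5/2: 0.9277 * 5 = 4.6385, then 4.6385 / 2 = 2.3193.
Adj R^2 = 1 - 2.3193 = -1.3193.

-1.3193


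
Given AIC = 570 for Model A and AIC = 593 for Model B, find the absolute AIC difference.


Absolute difference = |570 - 593| = 23.
The model with lower AIC (A) is preferred.

23


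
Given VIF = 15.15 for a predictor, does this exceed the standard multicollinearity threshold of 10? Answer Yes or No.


Compare VIF = 15.15 to the threshold of 10.
15.15 >= 10, so the answer is Yes.

Yes


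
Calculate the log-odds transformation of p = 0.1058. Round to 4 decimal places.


The odds are p/(1-p) = 0.1058 / 0.8942 = 0.1183.
logit(p) = ln(0.1183) = -2.1344.

-2.1344


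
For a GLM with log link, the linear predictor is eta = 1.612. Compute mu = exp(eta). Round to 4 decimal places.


Apply the inverse link:
mu = e^1.612 = 5.0128.

5.0128


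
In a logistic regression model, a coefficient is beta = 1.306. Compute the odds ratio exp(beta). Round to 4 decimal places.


Odds ratio = exp(beta) = exp(1.306).
= 3.6914.

3.6914


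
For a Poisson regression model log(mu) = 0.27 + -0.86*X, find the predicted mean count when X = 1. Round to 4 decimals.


Linear predictor: eta = 0.27 + (-0.86)(1) = -0.5900.
Expected count: mu = exp(-0.5900) = 0.5543.

0.5543


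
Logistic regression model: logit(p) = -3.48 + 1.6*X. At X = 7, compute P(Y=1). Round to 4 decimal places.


z = -3.48 + 1.6 * 7 = 7.7200.
Sigmoid: P = 1 / (1 + exp(-7.7200)) = 0.9996.

0.9996


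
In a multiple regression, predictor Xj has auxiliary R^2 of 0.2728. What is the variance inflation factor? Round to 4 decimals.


Denominator: 1 - 0.2728 = 0.7272.
VIF = 1 / 0.7272 = 1.3751.

1.3751


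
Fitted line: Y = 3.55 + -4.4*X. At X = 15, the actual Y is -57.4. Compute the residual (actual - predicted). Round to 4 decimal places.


Fitted value at X = 15 is yhat = 3.55 + -4.4*15 = -62.4500.
Residual = -57.4 - -62.4500 = 5.0500.

5.0500


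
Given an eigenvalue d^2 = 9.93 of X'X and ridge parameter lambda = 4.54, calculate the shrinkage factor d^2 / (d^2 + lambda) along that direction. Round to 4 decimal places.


Compute the denominator: 9.93 + 4.54 = 14.4700.
Shrinkage factor = 9.93 / 14.4700 = 0.6862.

0.6862


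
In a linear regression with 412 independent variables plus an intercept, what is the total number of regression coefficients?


Including the intercept, the model has 412 predictor coefficients + 1 intercept.
Total = 413.

413


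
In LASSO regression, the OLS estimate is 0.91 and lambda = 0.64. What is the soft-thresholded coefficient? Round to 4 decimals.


Check: |0.91| = 0.91 vs lambda = 0.64.
Since |beta| > lambda, coefficient = sign(beta)*(|beta| - lambda) = 0.2700.
Soft-thresholded coefficient = 0.2700.

0.2700


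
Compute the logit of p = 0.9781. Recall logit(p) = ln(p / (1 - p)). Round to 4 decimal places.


1 - p = 0.0219.
p/(1-p) = 44.6621.
logit = ln(44.6621) = 3.7991.

3.7991


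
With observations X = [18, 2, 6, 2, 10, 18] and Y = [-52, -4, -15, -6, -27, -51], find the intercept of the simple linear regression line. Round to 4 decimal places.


Compute b1 = -2.9233 from the OLS formula.
With xbar = 9.3333 and ybar = -25.8333, the intercept is:
b0 = -25.8333 - -2.9233 * 9.3333 = 1.4505.

1.4505


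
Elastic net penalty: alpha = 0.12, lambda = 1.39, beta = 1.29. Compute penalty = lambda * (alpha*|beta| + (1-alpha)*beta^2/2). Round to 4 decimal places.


alpha * |beta| = 0.12 * 1.29 = 0.1548.
(1-alpha) * beta^2/2 = 0.88 * 1.6641/2 = 0.7322.
Total = 1.39 * (0.1548 + 0.7322) = 1.2329.

1.2329


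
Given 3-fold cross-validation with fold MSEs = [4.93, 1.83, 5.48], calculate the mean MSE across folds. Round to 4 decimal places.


Total MSE across folds = 12.2400.
CV-MSE = 12.2400/3 = 4.0800.

4.0800


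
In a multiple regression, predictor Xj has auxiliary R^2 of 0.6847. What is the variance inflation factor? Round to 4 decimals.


Denominator: 1 - 0.6847 = 0.3153.
VIF = 1 / 0.3153 = 3.1716.

3.1716


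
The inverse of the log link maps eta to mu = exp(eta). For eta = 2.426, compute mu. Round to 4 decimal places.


Apply the inverse link:
mu = e^2.426 = 11.3135.

11.3135


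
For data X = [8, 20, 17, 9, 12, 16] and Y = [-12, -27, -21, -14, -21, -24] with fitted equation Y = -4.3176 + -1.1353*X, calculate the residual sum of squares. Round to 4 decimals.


Compute predicted values, then residuals = yi - yhat_i.
Residuals: [1.4000, 0.0236, 2.6177, 0.5353, -3.0588, -1.5176].
SSres = sum(residual^2) = 20.7588.

20.7588


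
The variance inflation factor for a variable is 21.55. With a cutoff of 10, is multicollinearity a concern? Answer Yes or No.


Compare VIF = 21.55 to the threshold of 10.
21.55 >= 10, so the answer is Yes.

Yes


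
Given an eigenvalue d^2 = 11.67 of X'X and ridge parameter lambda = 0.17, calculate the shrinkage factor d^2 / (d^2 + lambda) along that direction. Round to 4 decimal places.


Denominator = d^2 + lambda = 11.67 + 0.17 = 11.8400.
Shrinkage = 11.67 / 11.8400 = 0.9856.

0.9856


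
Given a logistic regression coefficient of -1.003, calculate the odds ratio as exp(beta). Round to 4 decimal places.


The odds ratio is computed as:
OR = e^(-1.003) = 0.3668.

0.3668


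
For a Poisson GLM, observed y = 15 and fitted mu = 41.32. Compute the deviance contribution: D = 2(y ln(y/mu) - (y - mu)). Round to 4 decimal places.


Compute y*ln(y/mu) = 15*ln(15/41.32) = 15*-1.013296 = -15.199440.
y - mu = -26.32.
D = 2*(-15.199440 - (-26.32)) = 22.241120, which rounds to 22.2411.

22.2411


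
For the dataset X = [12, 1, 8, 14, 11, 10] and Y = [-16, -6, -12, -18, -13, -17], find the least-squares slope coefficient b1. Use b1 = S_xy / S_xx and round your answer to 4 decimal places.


The sample means are xbar = 9.3333 and ybar = -13.6667.
Compute S_xx = 103.3333 and S_xy = -93.6667.
Slope b1 = S_xy / S_xx = -93.6667 / 103.3333 = -0.9065.

-0.9065


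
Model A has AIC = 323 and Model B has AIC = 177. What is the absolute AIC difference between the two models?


|AIC_A - AIC_B| = |323 - 177| = 146.
Model B is preferred (lower AIC).

146


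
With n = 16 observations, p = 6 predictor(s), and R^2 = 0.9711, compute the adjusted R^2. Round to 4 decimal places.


Using the formula:
(1 - 0.9711) = 0.0289.
Multiply by 15/9: 0.0289 * 15 = 0.4335, then 0.4335 / 9 = 0.0482.
Adj R^2 = 1 - 0.0482 = 0.9518.

0.9518


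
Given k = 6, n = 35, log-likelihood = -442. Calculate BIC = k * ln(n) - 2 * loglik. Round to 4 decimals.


k * ln(n) = 6 * ln(35) = 6 * 3.555348 = 21.332088.
-2 * loglik = -2 * (-442) = 884.
BIC = 21.332088 + 884 = 905.332088, which rounds to 905.3321.

905.3321


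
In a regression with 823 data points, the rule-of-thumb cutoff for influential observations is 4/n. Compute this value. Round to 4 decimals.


Cook's distance cutoff = 4/n = 4/823.
= 0.0049.

0.0049


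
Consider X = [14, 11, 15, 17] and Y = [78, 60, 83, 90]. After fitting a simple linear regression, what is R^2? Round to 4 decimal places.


The fitted line is Y = 5.3600 + 5.0800*X.
SSres = 8.8800, SStot = 492.7500.
R^2 = 1 - SSres/SStot = 0.9820.

0.9820


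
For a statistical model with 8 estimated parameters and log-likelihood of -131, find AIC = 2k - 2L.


AIC = 2*8 - 2*(-131).
= 16 + 262 = 278.

278


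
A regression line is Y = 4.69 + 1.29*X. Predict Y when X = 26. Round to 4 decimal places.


Substitute X = 26 into the equation:
Y = 4.69 + 1.29 * 26 = 4.69 + 33.5400 = 38.2300.

38.2300


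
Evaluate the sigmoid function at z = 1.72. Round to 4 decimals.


exp(-1.7200) = 0.1791.
1 + exp(-z) = 1.1791.
sigmoid = 1/1.1791 = 0.8481.

0.8481


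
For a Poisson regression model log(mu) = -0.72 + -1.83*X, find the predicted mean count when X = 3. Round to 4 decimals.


eta = -0.72 + -1.83 * 3 = -6.2100.
mu = exp(-6.2100) = 0.0020.

0.0020


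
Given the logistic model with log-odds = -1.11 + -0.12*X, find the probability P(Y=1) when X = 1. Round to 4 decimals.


Compute z = -1.11 + (-0.12)(1) = -1.2300.
exp(-z) = 3.4212.
P = 1/(1 + 3.4212) = 0.2262.

0.2262


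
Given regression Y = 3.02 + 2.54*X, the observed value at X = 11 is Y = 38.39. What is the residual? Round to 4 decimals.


Compute yhat = 3.02 + (2.54)(11) = 30.9600.
Residual = actual - predicted = 38.39 - 30.9600 = 7.4300.

7.4300


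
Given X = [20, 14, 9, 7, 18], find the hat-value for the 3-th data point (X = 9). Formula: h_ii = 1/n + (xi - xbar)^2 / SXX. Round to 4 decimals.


Compute xbar = 13.6000 with n = 5 observations.
SXX = 125.2000.
Leverage = 1/5 + (9 - 13.6000)^2/125.2000 = 0.3690.

0.3690


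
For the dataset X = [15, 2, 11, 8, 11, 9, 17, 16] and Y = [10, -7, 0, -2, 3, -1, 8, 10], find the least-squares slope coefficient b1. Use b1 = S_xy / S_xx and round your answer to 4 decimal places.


First compute the means: xbar = 11.1250, ybar = 2.6250.
Then S_xx = sum((xi - xbar)^2) = 170.8750.
S_xy = sum((xi - xbar)(yi - ybar)) = 206.3750.
b1 = S_xy / S_xx = 206.3750 / 170.8750 = 1.2078.

1.2078


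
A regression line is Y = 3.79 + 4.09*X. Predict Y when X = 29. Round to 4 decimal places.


Substitute X = 29 into the equation:
Y = 3.79 + 4.09 * 29 = 3.79 + 118.6100 = 122.4000.

122.4000


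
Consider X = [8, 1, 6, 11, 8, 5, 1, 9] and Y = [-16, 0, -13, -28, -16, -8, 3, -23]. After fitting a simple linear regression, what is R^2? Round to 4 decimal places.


After computing the OLS fit (b0=5.0081, b1=-2.8789):
SSres = 22.1373, SStot = 791.8750.
R^2 = 1 - 22.1373/791.8750 = 0.9720.

0.9720


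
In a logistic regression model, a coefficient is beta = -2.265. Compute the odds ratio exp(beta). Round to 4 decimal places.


Odds ratio = exp(beta) = exp(-2.265).
= 0.1038.

0.1038


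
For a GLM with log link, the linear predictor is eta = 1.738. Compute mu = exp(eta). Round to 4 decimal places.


mu = exp(eta) = exp(1.738).
= 5.6860.

5.6860


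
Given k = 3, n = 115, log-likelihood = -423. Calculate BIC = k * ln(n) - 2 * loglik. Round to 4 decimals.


k * ln(n) = 3 * ln(115) = 3 * 4.744932 = 14.234796.
-2 * loglik = -2 * (-423) = 846.
BIC = 14.234796 + 846 = 860.234796, which rounds to 860.2348.

860.2348


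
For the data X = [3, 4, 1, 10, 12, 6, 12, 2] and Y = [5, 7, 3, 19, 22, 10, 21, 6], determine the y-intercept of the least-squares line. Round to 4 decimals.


The slope is b1 = 1.7155.
Sample means are xbar = 6.2500 and ybar = 11.6250.
Intercept: b0 = 11.6250 - (1.7155)(6.2500) = 0.9028.

0.9028


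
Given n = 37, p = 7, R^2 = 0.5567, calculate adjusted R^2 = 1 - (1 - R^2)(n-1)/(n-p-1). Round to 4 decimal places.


Using the formula:
(1 - 0.5567) = 0.4433.
Multiply by 36/29: 0.4433 * 36 = 15.9588, then 15.9588 / 29 = 0.5503.
Adj R^2 = 1 - 0.5503 = 0.4497.

0.4497


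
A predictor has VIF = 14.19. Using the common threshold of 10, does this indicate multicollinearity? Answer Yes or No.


The threshold is 10.
VIF = 14.19 is >= 10.
Multicollinearity indication: Yes.

Yes


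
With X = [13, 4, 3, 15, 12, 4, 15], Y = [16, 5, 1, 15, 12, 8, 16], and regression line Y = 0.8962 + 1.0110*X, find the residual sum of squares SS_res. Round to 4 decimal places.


Compute predicted values, then residuals = yi - yhat_i.
Residuals: [1.9608, 0.0598, -2.9292, -1.0612, -1.0282, 3.0598, -0.0612].
SSres = sum(residual^2) = 23.9780.

23.9780


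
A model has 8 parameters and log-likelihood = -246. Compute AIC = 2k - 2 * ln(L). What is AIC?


AIC = 2k - 2*loglik = 2(8) - 2(-246).
= 16 + 492 = 508.

508
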